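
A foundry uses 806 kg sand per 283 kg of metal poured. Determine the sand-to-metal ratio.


Formula: Sand-to-Metal Ratio = W_sand / W_metal
Ratio = 806 kg / 283 kg = 2.8481

Final answer: 2.8481


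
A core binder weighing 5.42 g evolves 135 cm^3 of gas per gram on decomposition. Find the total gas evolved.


Formula: V_gas = W_binder * gas_evolution_rate
V = 5.42 g * 135 cm^3/g = 731.7000 cm^3

731.7000 cm^3


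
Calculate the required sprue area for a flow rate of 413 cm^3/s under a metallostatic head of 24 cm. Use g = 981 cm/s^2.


Formula: v = sqrt(2*g*h), A = Q/v
Velocity: v = sqrt(2 * 981 * 24) = sqrt(47088) = 216.9977 cm/s
Sprue area: A = Q / v = 413 / 216.9977 = 1.9032 cm^2

Answer: 1.9032 cm^2


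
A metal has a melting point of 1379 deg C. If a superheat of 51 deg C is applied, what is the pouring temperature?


Formula: T_pour = T_melt + Superheat
T_pour = 1379 + 51 = 1430 deg C

1430 deg C


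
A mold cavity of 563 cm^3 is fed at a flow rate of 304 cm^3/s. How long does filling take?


Formula: t_fill = V_mold / Q_flow
t = 563 cm^3 / 304 cm^3/s = 1.8520 s

Final answer: 1.8520 s


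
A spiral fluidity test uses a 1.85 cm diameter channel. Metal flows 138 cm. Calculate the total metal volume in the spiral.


Formula: V = pi * (d/2)^2 * L  (cylinder volume)
Radius = 1.85/2 = 0.925 cm
V = pi * 0.925^2 * 138 = 370.9475 cm^3

Final answer: 370.9475 cm^3


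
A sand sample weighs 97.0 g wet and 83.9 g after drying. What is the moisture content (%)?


Formula: MC = (W_wet - W_dry) / W_wet * 100
Water mass = 97.0 - 83.9 = 13.1 g
MC = 13.1 / 97.0 * 100 = 13.5052%


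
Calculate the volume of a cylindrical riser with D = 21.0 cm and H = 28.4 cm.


Formula: V = pi * (D/2)^2 * H  (cylinder volume)
Radius = D/2 = 21.0/2 = 10.5 cm
V = pi * 10.5^2 * 28.4 = 9836.6408 cm^3

9836.6408 cm^3


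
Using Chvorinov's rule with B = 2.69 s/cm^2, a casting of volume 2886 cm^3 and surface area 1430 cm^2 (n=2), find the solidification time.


Formula: t_s = B * (V/A)^n  (Chvorinov's rule, n=2)
Modulus M = V/A = 2886/1430 = 2.018182 cm
M^2 = 2.018182^2 = 4.073059 cm^2
t_s = 2.69 * 4.073059 = 10.9565 s

10.9565 s


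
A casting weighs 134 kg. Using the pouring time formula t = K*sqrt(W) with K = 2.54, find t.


Formula: t = K * sqrt(W)
sqrt(W) = sqrt(134) = 11.57584
t = 2.54 * 11.57584 = 29.4026 s

Answer: 29.4026 s


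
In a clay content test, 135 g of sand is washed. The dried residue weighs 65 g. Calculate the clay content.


Formula: Clay% = (W_total - W_washed) / W_total * 100
Clay mass = 135 - 65 = 70 g
Clay% = 70 / 135 * 100 = 51.8519%


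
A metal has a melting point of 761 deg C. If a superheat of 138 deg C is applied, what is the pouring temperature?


Formula: T_pour = T_melt + Superheat
T_pour = 761 + 138 = 899 deg C


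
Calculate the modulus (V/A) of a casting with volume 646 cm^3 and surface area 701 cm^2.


Formula: Casting Modulus M = V / A
M = 646 cm^3 / 701 cm^2 = 0.9215 cm

Answer: 0.9215 cm


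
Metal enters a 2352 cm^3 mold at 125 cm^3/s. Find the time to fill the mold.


Formula: t_fill = V_mold / Q_flow
t = 2352 cm^3 / 125 cm^3/s = 18.8160 s

Answer: 18.8160 s


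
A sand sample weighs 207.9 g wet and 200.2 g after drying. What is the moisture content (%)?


Formula: MC = (W_wet - W_dry) / W_wet * 100
Water mass = 207.9 - 200.2 = 7.7 g
MC = 7.7 / 207.9 * 100 = 3.7037%

Final answer: 3.7037%


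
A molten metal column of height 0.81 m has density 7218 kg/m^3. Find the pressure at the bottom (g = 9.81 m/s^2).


Formula: P = rho * g * h
rho * g = 7218 * 9.81 = 70808.58 N/m^3
P = 70808.58 * 0.81 = 57354.9498 Pa

57354.9498 Pa


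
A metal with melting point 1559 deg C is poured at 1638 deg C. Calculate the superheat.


Formula: Superheat = T_pour - T_melt
Superheat = 1638 - 1559 = 79 deg C

Final answer: 79 deg C


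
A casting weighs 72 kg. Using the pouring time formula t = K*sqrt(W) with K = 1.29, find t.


Formula: t = K * sqrt(W)
sqrt(W) = sqrt(72) = 8.48528
t = 1.29 * 8.48528 = 10.9460 s


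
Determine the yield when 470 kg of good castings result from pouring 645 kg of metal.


Formula: Casting Yield = (W_good / W_total) * 100
Yield = (470 kg / 645 kg) * 100 = 72.8682%


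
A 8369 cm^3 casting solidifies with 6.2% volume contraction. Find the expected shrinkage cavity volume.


Formula: V_shrink = V_casting * shrinkage_pct / 100
V_shrink = 8369 cm^3 * 6.2 / 100 = 518.8780 cm^3

518.8780 cm^3


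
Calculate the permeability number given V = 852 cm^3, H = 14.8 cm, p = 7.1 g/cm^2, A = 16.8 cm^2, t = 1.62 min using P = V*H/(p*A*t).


Formula: Permeability Number P = (V * H) / (p * A * t)
Numerator: V * H = 852 * 14.8 = 12609.6
Denominator: p * A * t = 7.1 * 16.8 * 1.62 = 193.2336
P = 12609.6 / 193.2336 = 65.2557

Answer: 65.2557


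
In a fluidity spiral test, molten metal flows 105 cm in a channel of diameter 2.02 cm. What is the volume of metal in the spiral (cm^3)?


Formula: V = pi * (d/2)^2 * L  (cylinder volume)
Radius = 2.02/2 = 1.01 cm
V = pi * 1.01^2 * 105 = 336.4976 cm^3

Final answer: 336.4976 cm^3


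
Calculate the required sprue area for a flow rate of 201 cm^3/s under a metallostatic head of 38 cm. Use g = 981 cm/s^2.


Formula: v = sqrt(2*g*h), A = Q/v
Velocity: v = sqrt(2 * 981 * 38) = sqrt(74556) = 273.0494 cm/s
Sprue area: A = Q / v = 201 / 273.0494 = 0.7361 cm^2

Final answer: 0.7361 cm^2


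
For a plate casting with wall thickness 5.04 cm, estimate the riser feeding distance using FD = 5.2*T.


Formula: FD = 5.2 * T  (riser feeding-distance rule)
FD = 5.2 * 5.04 cm = 26.2080 cm

26.2080 cm


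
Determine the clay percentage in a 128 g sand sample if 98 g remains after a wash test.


Formula: Clay% = (W_total - W_washed) / W_total * 100
Clay mass = 128 - 98 = 30 g
Clay% = 30 / 128 * 100 = 23.4375%

23.4375%


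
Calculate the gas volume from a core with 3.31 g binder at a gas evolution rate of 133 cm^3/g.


Formula: V_gas = W_binder * gas_evolution_rate
V = 3.31 g * 133 cm^3/g = 440.2300 cm^3


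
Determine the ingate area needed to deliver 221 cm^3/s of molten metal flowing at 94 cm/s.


Formula: A_ingate = Q / v  (continuity equation)
A = 221 cm^3/s / 94 cm/s = 2.3511 cm^2

2.3511 cm^2


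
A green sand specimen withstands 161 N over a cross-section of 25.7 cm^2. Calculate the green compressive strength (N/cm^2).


Formula: Compressive Strength = Force / Area
Strength = 161 N / 25.7 cm^2 = 6.2646 N/cm^2

Final answer: 6.2646 N/cm^2


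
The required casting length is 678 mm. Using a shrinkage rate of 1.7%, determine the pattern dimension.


Formula: L_pattern = L_casting * (1 + shrinkage_rate/100)
Shrinkage factor = 1 + 1.7/100 = 1.017
L_pattern = 678 mm * 1.017 = 689.5260 mm

Final answer: 689.5260 mm


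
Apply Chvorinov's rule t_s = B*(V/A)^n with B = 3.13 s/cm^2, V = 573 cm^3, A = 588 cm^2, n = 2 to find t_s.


Formula: t_s = B * (V/A)^n  (Chvorinov's rule, n=2)
Modulus M = V/A = 573/588 = 0.974490 cm
M^2 = 0.974490^2 = 0.949631 cm^2
t_s = 3.13 * 0.949631 = 2.9723 s

Answer: 2.9723 s


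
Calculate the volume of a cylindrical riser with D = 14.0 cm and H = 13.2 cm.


Formula: V = pi * (D/2)^2 * H  (cylinder volume)
Radius = D/2 = 14.0/2 = 7.0 cm
V = pi * 7.0^2 * 13.2 = 2031.9821 cm^3

Answer: 2031.9821 cm^3


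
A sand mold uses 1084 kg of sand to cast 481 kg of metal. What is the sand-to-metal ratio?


Formula: Sand-to-Metal Ratio = W_sand / W_metal
Ratio = 1084 kg / 481 kg = 2.2536

Final answer: 2.2536


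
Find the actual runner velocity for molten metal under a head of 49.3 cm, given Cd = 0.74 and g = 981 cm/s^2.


Formula: v = Cd * sqrt(2 * g * h)  (Torricelli with discharge coefficient)
2*g*h = 2 * 981 * 49.3 = 96726.6 cm^2/s^2
sqrt(96726.6) = 311.00900 cm/s
v = 0.74 * 311.00900 = 230.1467 cm/s

Final answer: 230.1467 cm/s


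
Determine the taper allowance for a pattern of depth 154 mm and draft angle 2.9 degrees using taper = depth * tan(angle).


Formula: taper = depth * tan(draft_angle)
tan(2.9 deg) = 0.0506578
taper = 154 mm * 0.0506578 = 7.8013 mm

Answer: 7.8013 mm


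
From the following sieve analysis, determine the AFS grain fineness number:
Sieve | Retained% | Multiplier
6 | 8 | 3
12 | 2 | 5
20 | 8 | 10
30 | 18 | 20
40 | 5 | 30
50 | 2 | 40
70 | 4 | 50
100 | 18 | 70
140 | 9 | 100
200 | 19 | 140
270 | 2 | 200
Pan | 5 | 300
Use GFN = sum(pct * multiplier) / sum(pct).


Formula: GFN = sum(pct * multiplier) / sum(pct)
sum(pct * multiplier) = 7624
sum(pct) = 100
GFN = 7624 / 100 = 76.24

76.24


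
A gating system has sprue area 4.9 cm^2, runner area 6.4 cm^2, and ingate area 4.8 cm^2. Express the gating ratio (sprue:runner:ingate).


Sprue:Runner:Ingate = 1 : 6.4/4.9 : 4.8/4.9 = 1:1.31:0.98

1:1.31:0.98


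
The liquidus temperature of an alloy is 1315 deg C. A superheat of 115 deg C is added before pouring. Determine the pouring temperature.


Formula: T_pour = T_melt + Superheat
T_pour = 1315 + 115 = 1430 deg C

Answer: 1430 deg C


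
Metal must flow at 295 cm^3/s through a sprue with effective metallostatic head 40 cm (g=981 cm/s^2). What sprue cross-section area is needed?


Formula: v = sqrt(2*g*h), A = Q/v
Velocity: v = sqrt(2 * 981 * 40) = sqrt(78480) = 280.1428 cm/s
Sprue area: A = Q / v = 295 / 280.1428 = 1.0530 cm^2

Answer: 1.0530 cm^2


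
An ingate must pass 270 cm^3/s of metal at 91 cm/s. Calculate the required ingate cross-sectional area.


Formula: A_ingate = Q / v  (continuity equation)
A = 270 cm^3/s / 91 cm/s = 2.9670 cm^2

Final answer: 2.9670 cm^2


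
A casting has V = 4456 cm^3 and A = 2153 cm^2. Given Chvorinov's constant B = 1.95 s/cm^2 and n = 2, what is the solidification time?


Formula: t_s = B * (V/A)^n  (Chvorinov's rule, n=2)
Modulus M = V/A = 4456/2153 = 2.069670 cm
M^2 = 2.069670^2 = 4.283534 cm^2
t_s = 1.95 * 4.283534 = 8.3529 s

Final answer: 8.3529 s


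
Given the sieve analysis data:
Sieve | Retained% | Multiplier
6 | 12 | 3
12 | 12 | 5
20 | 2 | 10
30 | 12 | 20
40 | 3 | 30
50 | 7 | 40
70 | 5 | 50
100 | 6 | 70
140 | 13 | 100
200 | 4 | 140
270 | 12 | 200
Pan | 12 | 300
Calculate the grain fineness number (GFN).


Formula: GFN = sum(pct * multiplier) / sum(pct)
sum(pct * multiplier) = 9256
sum(pct) = 100
GFN = 9256 / 100 = 92.56

92.56


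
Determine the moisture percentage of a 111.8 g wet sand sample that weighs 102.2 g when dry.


Formula: MC = (W_wet - W_dry) / W_wet * 100
Water mass = 111.8 - 102.2 = 9.6 g
MC = 9.6 / 111.8 * 100 = 8.5868%

8.5868%


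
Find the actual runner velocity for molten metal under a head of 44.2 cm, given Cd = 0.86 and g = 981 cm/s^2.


Formula: v = Cd * sqrt(2 * g * h)  (Torricelli with discharge coefficient)
2*g*h = 2 * 981 * 44.2 = 86720.4 cm^2/s^2
sqrt(86720.4) = 294.48328 cm/s
v = 0.86 * 294.48328 = 253.2556 cm/s

Answer: 253.2556 cm/s


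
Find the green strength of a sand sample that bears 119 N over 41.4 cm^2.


Formula: Compressive Strength = Force / Area
Strength = 119 N / 41.4 cm^2 = 2.8744 N/cm^2

2.8744 N/cm^2


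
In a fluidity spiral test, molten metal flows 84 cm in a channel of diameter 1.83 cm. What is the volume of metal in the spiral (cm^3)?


Formula: V = pi * (d/2)^2 * L  (cylinder volume)
Radius = 1.83/2 = 0.915 cm
V = pi * 0.915^2 * 84 = 220.9385 cm^3

Final answer: 220.9385 cm^3


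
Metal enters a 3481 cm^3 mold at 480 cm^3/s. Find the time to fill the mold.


Formula: t_fill = V_mold / Q_flow
t = 3481 cm^3 / 480 cm^3/s = 7.2521 s

Final answer: 7.2521 s


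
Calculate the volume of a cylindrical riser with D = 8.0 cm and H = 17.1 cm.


Formula: V = pi * (D/2)^2 * H  (cylinder volume)
Radius = D/2 = 8.0/2 = 4.0 cm
V = pi * 4.0^2 * 17.1 = 859.5398 cm^3

Final answer: 859.5398 cm^3


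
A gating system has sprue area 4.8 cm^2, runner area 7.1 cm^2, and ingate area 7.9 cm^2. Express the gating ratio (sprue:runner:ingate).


Sprue:Runner:Ingate = 1 : 7.1/4.8 : 7.9/4.8 = 1:1.48:1.65


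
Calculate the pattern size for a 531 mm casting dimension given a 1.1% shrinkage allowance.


Formula: L_pattern = L_casting * (1 + shrinkage_rate/100)
Shrinkage factor = 1 + 1.1/100 = 1.011
L_pattern = 531 mm * 1.011 = 536.8410 mm

Answer: 536.8410 mm


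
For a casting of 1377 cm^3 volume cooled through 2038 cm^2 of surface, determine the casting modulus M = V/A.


Formula: Casting Modulus M = V / A
M = 1377 cm^3 / 2038 cm^2 = 0.6757 cm

Answer: 0.6757 cm


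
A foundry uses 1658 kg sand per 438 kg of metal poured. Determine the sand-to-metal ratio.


Formula: Sand-to-Metal Ratio = W_sand / W_metal
Ratio = 1658 kg / 438 kg = 3.7854

Final answer: 3.7854


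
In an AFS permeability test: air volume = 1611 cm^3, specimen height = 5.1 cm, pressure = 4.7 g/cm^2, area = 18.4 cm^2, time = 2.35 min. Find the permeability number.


Formula: Permeability Number P = (V * H) / (p * A * t)
Numerator: V * H = 1611 * 5.1 = 8216.1
Denominator: p * A * t = 4.7 * 18.4 * 2.35 = 203.228
P = 8216.1 / 203.228 = 40.4280

Answer: 40.4280


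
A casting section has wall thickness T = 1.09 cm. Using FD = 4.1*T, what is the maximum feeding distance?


Formula: FD = 4.1 * T  (riser feeding-distance rule)
FD = 4.1 * 1.09 cm = 4.4690 cm

Final answer: 4.4690 cm


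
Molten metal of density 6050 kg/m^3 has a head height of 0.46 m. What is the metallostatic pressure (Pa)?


Formula: P = rho * g * h
rho * g = 6050 * 9.81 = 59350.5 N/m^3
P = 59350.5 * 0.46 = 27301.2300 Pa

Final answer: 27301.2300 Pa


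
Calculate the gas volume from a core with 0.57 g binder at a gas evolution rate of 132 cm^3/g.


Formula: V_gas = W_binder * gas_evolution_rate
V = 0.57 g * 132 cm^3/g = 75.2400 cm^3

75.2400 cm^3


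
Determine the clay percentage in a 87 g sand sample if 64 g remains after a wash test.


Formula: Clay% = (W_total - W_washed) / W_total * 100
Clay mass = 87 - 64 = 23 g
Clay% = 23 / 87 * 100 = 26.4368%

Answer: 26.4368%


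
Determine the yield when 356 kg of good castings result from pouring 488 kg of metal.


Formula: Casting Yield = (W_good / W_total) * 100
Yield = (356 kg / 488 kg) * 100 = 72.9508%


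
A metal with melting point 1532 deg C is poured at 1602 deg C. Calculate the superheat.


Formula: Superheat = T_pour - T_melt
Superheat = 1602 - 1532 = 70 deg C

Final answer: 70 deg C


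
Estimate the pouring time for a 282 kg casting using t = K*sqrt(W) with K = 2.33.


Formula: t = K * sqrt(W)
sqrt(W) = sqrt(282) = 16.79286
t = 2.33 * 16.79286 = 39.1274 s

39.1274 s


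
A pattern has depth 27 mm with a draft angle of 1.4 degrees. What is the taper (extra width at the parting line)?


Formula: taper = depth * tan(draft_angle)
tan(1.4 deg) = 0.0244395
taper = 27 mm * 0.0244395 = 0.6599 mm


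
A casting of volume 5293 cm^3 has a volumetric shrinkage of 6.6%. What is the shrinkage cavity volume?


Formula: V_shrink = V_casting * shrinkage_pct / 100
V_shrink = 5293 cm^3 * 6.6 / 100 = 349.3380 cm^3

Answer: 349.3380 cm^3


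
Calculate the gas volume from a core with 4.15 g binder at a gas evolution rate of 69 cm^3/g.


Formula: V_gas = W_binder * gas_evolution_rate
V = 4.15 g * 69 cm^3/g = 286.3500 cm^3

286.3500 cm^3


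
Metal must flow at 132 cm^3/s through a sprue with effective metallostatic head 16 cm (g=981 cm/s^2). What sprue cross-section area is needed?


Formula: v = sqrt(2*g*h), A = Q/v
Velocity: v = sqrt(2 * 981 * 16) = sqrt(31392) = 177.1779 cm/s
Sprue area: A = Q / v = 132 / 177.1779 = 0.7450 cm^2


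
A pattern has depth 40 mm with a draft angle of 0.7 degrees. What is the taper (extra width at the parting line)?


Formula: taper = depth * tan(draft_angle)
tan(0.7 deg) = 0.0122179
taper = 40 mm * 0.0122179 = 0.4887 mm

Final answer: 0.4887 mm


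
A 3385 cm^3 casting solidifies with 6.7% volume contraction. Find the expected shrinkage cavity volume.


Formula: V_shrink = V_casting * shrinkage_pct / 100
V_shrink = 3385 cm^3 * 6.7 / 100 = 226.7950 cm^3

226.7950 cm^3


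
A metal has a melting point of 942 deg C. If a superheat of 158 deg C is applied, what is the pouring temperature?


Formula: T_pour = T_melt + Superheat
T_pour = 942 + 158 = 1100 deg C

Final answer: 1100 deg C


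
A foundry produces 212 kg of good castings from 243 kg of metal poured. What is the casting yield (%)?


Formula: Casting Yield = (W_good / W_total) * 100
Yield = (212 kg / 243 kg) * 100 = 87.2428%

Final answer: 87.2428%


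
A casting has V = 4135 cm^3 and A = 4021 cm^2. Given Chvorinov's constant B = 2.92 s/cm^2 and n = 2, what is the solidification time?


Formula: t_s = B * (V/A)^n  (Chvorinov's rule, n=2)
Modulus M = V/A = 4135/4021 = 1.028351 cm
M^2 = 1.028351^2 = 1.057506 cm^2
t_s = 2.92 * 1.057506 = 3.0879 s


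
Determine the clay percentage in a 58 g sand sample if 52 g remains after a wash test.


Formula: Clay% = (W_total - W_washed) / W_total * 100
Clay mass = 58 - 52 = 6 g
Clay% = 6 / 58 * 100 = 10.3448%

Answer: 10.3448%


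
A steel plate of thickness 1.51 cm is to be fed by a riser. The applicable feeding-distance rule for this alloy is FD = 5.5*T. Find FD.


Formula: FD = 5.5 * T  (riser feeding-distance rule)
FD = 5.5 * 1.51 cm = 8.3050 cm

Final answer: 8.3050 cm


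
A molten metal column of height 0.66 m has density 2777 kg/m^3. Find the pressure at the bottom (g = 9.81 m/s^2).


Formula: P = rho * g * h
rho * g = 2777 * 9.81 = 27242.37 N/m^3
P = 27242.37 * 0.66 = 17979.9642 Pa

Final answer: 17979.9642 Pa


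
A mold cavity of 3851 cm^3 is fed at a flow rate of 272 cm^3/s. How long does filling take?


Formula: t_fill = V_mold / Q_flow
t = 3851 cm^3 / 272 cm^3/s = 14.1581 s

Answer: 14.1581 s


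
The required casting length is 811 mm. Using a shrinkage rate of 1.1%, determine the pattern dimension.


Formula: L_pattern = L_casting * (1 + shrinkage_rate/100)
Shrinkage factor = 1 + 1.1/100 = 1.011
L_pattern = 811 mm * 1.011 = 819.9210 mm


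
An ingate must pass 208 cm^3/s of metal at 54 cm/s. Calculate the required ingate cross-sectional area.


Formula: A_ingate = Q / v  (continuity equation)
A = 208 cm^3/s / 54 cm/s = 3.8519 cm^2

3.8519 cm^2


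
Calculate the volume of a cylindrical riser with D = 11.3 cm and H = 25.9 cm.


Formula: V = pi * (D/2)^2 * H  (cylinder volume)
Radius = D/2 = 11.3/2 = 5.65 cm
V = pi * 5.65^2 * 25.9 = 2597.4460 cm^3

2597.4460 cm^3


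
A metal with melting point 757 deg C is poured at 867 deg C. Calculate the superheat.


Formula: Superheat = T_pour - T_melt
Superheat = 867 - 757 = 110 deg C

Final answer: 110 deg C


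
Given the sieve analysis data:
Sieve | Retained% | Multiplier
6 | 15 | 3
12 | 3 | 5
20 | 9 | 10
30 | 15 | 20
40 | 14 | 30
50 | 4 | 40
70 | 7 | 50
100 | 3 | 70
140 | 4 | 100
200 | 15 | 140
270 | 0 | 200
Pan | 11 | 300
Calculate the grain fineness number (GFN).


Formula: GFN = sum(pct * multiplier) / sum(pct)
sum(pct * multiplier) = 7390
sum(pct) = 100
GFN = 7390 / 100 = 73.90

Answer: 73.90


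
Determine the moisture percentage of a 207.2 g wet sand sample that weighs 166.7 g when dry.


Formula: MC = (W_wet - W_dry) / W_wet * 100
Water mass = 207.2 - 166.7 = 40.5 g
MC = 40.5 / 207.2 * 100 = 19.5463%


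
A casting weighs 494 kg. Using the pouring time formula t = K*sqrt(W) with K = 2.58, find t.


Formula: t = K * sqrt(W)
sqrt(W) = sqrt(494) = 22.22611
t = 2.58 * 22.22611 = 57.3434 s

Final answer: 57.3434 s


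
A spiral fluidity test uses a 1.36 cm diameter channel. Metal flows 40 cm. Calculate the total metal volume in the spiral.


Formula: V = pi * (d/2)^2 * L  (cylinder volume)
Radius = 1.36/2 = 0.68 cm
V = pi * 0.68^2 * 40 = 58.1069 cm^3


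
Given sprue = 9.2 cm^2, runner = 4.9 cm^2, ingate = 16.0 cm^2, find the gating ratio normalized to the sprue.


Sprue:Runner:Ingate = 1 : 4.9/9.2 : 16.0/9.2 = 1:0.53:1.74

1:0.53:1.74


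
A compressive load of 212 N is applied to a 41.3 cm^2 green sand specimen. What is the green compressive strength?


Formula: Compressive Strength = Force / Area
Strength = 212 N / 41.3 cm^2 = 5.1332 N/cm^2

Answer: 5.1332 N/cm^2


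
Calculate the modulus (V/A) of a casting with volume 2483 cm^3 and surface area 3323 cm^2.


Formula: Casting Modulus M = V / A
M = 2483 cm^3 / 3323 cm^2 = 0.7472 cm

0.7472 cm


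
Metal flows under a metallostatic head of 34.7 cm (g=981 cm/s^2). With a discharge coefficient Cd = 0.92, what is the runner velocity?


Formula: v = Cd * sqrt(2 * g * h)  (Torricelli with discharge coefficient)
2*g*h = 2 * 981 * 34.7 = 68081.4 cm^2/s^2
sqrt(68081.4) = 260.92413 cm/s
v = 0.92 * 260.92413 = 240.0502 cm/s


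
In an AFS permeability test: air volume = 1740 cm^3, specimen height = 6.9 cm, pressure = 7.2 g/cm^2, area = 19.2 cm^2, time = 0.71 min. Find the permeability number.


Formula: Permeability Number P = (V * H) / (p * A * t)
Numerator: V * H = 1740 * 6.9 = 12006.0
Denominator: p * A * t = 7.2 * 19.2 * 0.71 = 98.1504
P = 12006.0 / 98.1504 = 122.3225

122.3225


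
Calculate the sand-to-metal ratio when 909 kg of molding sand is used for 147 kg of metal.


Formula: Sand-to-Metal Ratio = W_sand / W_metal
Ratio = 909 kg / 147 kg = 6.1837

Answer: 6.1837


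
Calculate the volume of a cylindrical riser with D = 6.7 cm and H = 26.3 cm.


Formula: V = pi * (D/2)^2 * H  (cylinder volume)
Radius = D/2 = 6.7/2 = 3.35 cm
V = pi * 3.35^2 * 26.3 = 927.2466 cm^3


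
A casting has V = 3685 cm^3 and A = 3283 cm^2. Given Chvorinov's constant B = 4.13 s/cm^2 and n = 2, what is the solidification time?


Formula: t_s = B * (V/A)^n  (Chvorinov's rule, n=2)
Modulus M = V/A = 3685/3283 = 1.122449 cm
M^2 = 1.122449^2 = 1.259892 cm^2
t_s = 4.13 * 1.259892 = 5.2034 s

Answer: 5.2034 s


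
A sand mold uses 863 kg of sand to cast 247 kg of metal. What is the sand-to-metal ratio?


Formula: Sand-to-Metal Ratio = W_sand / W_metal
Ratio = 863 kg / 247 kg = 3.4939

Answer: 3.4939


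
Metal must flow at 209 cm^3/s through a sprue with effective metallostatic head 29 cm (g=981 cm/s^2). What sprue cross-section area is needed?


Formula: v = sqrt(2*g*h), A = Q/v
Velocity: v = sqrt(2 * 981 * 29) = sqrt(56898) = 238.5330 cm/s
Sprue area: A = Q / v = 209 / 238.5330 = 0.8762 cm^2

Answer: 0.8762 cm^2


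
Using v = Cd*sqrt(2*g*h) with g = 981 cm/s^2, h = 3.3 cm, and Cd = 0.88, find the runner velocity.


Formula: v = Cd * sqrt(2 * g * h)  (Torricelli with discharge coefficient)
2*g*h = 2 * 981 * 3.3 = 6474.6 cm^2/s^2
sqrt(6474.6) = 80.46490 cm/s
v = 0.88 * 80.46490 = 70.8091 cm/s

Final answer: 70.8091 cm/s


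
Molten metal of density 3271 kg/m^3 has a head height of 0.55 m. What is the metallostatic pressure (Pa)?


Formula: P = rho * g * h
rho * g = 3271 * 9.81 = 32088.51 N/m^3
P = 32088.51 * 0.55 = 17648.6805 Pa

17648.6805 Pa


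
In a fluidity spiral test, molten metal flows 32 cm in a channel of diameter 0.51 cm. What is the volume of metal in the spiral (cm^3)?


Formula: V = pi * (d/2)^2 * L  (cylinder volume)
Radius = 0.51/2 = 0.255 cm
V = pi * 0.255^2 * 32 = 6.5370 cm^3

6.5370 cm^3


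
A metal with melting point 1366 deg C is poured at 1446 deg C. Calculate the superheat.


Formula: Superheat = T_pour - T_melt
Superheat = 1446 - 1366 = 80 deg C

Final answer: 80 deg C


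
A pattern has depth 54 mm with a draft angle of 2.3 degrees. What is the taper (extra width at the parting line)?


Formula: taper = depth * tan(draft_angle)
tan(2.3 deg) = 0.0401641
taper = 54 mm * 0.0401641 = 2.1689 mm


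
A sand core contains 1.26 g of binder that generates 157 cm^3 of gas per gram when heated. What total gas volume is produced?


Formula: V_gas = W_binder * gas_evolution_rate
V = 1.26 g * 157 cm^3/g = 197.8200 cm^3

197.8200 cm^3


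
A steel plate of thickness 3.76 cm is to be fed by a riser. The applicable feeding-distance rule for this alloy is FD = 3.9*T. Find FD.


Formula: FD = 3.9 * T  (riser feeding-distance rule)
FD = 3.9 * 3.76 cm = 14.6640 cm

14.6640 cm


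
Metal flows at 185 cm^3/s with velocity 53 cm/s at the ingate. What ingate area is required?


Formula: A_ingate = Q / v  (continuity equation)
A = 185 cm^3/s / 53 cm/s = 3.4906 cm^2

Final answer: 3.4906 cm^2


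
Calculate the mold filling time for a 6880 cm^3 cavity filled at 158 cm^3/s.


Formula: t_fill = V_mold / Q_flow
t = 6880 cm^3 / 158 cm^3/s = 43.5443 s

43.5443 s


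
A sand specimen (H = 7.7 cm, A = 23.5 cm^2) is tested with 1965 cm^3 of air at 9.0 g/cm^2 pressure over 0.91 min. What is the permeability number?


Formula: Permeability Number P = (V * H) / (p * A * t)
Numerator: V * H = 1965 * 7.7 = 15130.5
Denominator: p * A * t = 9.0 * 23.5 * 0.91 = 192.465
P = 15130.5 / 192.465 = 78.6143

Final answer: 78.6143


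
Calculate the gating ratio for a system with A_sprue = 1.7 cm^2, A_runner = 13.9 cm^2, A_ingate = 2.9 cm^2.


Sprue:Runner:Ingate = 1 : 13.9/1.7 : 2.9/1.7 = 1:8.18:1.71

Answer: 1:8.18:1.71


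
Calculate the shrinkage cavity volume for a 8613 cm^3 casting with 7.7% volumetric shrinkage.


Formula: V_shrink = V_casting * shrinkage_pct / 100
V_shrink = 8613 cm^3 * 7.7 / 100 = 663.2010 cm^3


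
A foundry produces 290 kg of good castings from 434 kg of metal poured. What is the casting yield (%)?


Formula: Casting Yield = (W_good / W_total) * 100
Yield = (290 kg / 434 kg) * 100 = 66.8203%

Final answer: 66.8203%


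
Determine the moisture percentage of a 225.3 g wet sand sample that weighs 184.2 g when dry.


Formula: MC = (W_wet - W_dry) / W_wet * 100
Water mass = 225.3 - 184.2 = 41.1 g
MC = 41.1 / 225.3 * 100 = 18.2423%

Answer: 18.2423%


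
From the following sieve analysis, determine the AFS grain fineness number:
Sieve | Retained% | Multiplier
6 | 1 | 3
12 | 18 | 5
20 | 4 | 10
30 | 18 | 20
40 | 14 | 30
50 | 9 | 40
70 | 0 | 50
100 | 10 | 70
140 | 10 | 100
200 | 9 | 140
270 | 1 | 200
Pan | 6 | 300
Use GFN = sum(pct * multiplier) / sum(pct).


Formula: GFN = sum(pct * multiplier) / sum(pct)
sum(pct * multiplier) = 6233
sum(pct) = 100
GFN = 6233 / 100 = 62.33


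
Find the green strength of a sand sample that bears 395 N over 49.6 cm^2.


Formula: Compressive Strength = Force / Area
Strength = 395 N / 49.6 cm^2 = 7.9637 N/cm^2

Final answer: 7.9637 N/cm^2


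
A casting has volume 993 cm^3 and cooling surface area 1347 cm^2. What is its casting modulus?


Formula: Casting Modulus M = V / A
M = 993 cm^3 / 1347 cm^2 = 0.7372 cm


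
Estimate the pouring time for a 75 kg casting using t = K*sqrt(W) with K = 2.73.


Formula: t = K * sqrt(W)
sqrt(W) = sqrt(75) = 8.66025
t = 2.73 * 8.66025 = 23.6425 s

23.6425 s


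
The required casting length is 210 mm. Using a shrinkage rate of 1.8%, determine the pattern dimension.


Formula: L_pattern = L_casting * (1 + shrinkage_rate/100)
Shrinkage factor = 1 + 1.8/100 = 1.018
L_pattern = 210 mm * 1.018 = 213.7800 mm

Final answer: 213.7800 mm


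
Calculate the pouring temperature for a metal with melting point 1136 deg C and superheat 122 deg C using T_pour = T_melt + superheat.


Formula: T_pour = T_melt + Superheat
T_pour = 1136 + 122 = 1258 deg C


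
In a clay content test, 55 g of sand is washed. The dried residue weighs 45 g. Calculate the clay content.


Formula: Clay% = (W_total - W_washed) / W_total * 100
Clay mass = 55 - 45 = 10 g
Clay% = 10 / 55 * 100 = 18.1818%


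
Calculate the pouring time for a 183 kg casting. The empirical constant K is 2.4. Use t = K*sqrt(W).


Formula: t = K * sqrt(W)
sqrt(W) = sqrt(183) = 13.52775
t = 2.4 * 13.52775 = 32.4666 s


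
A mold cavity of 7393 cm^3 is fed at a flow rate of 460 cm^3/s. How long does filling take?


Formula: t_fill = V_mold / Q_flow
t = 7393 cm^3 / 460 cm^3/s = 16.0717 s

16.0717 s


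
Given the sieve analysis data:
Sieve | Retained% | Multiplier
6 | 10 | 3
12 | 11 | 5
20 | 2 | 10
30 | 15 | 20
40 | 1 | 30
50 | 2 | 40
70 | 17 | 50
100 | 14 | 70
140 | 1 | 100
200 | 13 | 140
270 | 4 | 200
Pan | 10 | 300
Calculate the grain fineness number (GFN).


Formula: GFN = sum(pct * multiplier) / sum(pct)
sum(pct * multiplier) = 8065
sum(pct) = 100
GFN = 8065 / 100 = 80.65

80.65


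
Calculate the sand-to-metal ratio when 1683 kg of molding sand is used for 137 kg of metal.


Formula: Sand-to-Metal Ratio = W_sand / W_metal
Ratio = 1683 kg / 137 kg = 12.2847

Answer: 12.2847


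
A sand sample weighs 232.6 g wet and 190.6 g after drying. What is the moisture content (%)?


Formula: MC = (W_wet - W_dry) / W_wet * 100
Water mass = 232.6 - 190.6 = 42.0 g
MC = 42.0 / 232.6 * 100 = 18.0567%

Final answer: 18.0567%


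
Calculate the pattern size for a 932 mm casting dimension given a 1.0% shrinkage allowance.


Formula: L_pattern = L_casting * (1 + shrinkage_rate/100)
Shrinkage factor = 1 + 1.0/100 = 1.01
L_pattern = 932 mm * 1.01 = 941.3200 mm

941.3200 mm


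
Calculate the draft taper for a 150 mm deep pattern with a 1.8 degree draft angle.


Formula: taper = depth * tan(draft_angle)
tan(1.8 deg) = 0.0314263
taper = 150 mm * 0.0314263 = 4.7139 mm


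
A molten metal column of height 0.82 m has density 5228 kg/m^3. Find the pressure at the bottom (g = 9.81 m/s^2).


Formula: P = rho * g * h
rho * g = 5228 * 9.81 = 51286.68 N/m^3
P = 51286.68 * 0.82 = 42055.0776 Pa


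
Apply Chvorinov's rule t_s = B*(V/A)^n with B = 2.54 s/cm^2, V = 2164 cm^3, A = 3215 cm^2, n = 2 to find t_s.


Formula: t_s = B * (V/A)^n  (Chvorinov's rule, n=2)
Modulus M = V/A = 2164/3215 = 0.673095 cm
M^2 = 0.673095^2 = 0.453057 cm^2
t_s = 2.54 * 0.453057 = 1.1508 s

Final answer: 1.1508 s


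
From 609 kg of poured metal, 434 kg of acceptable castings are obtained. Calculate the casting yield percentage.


Formula: Casting Yield = (W_good / W_total) * 100
Yield = (434 kg / 609 kg) * 100 = 71.2644%

71.2644%


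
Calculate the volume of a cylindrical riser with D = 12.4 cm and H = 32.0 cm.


Formula: V = pi * (D/2)^2 * H  (cylinder volume)
Radius = D/2 = 12.4/2 = 6.2 cm
V = pi * 6.2^2 * 32.0 = 3864.4103 cm^3

3864.4103 cm^3


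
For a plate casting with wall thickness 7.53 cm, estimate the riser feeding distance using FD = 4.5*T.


Formula: FD = 4.5 * T  (riser feeding-distance rule)
FD = 4.5 * 7.53 cm = 33.8850 cm

33.8850 cm


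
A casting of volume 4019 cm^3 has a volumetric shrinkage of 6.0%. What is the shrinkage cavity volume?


Formula: V_shrink = V_casting * shrinkage_pct / 100
V_shrink = 4019 cm^3 * 6.0 / 100 = 241.1400 cm^3

Final answer: 241.1400 cm^3


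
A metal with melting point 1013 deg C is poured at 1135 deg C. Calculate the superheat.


Formula: Superheat = T_pour - T_melt
Superheat = 1135 - 1013 = 122 deg C

Final answer: 122 deg C


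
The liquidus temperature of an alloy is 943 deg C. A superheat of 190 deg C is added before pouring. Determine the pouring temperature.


Formula: T_pour = T_melt + Superheat
T_pour = 943 + 190 = 1133 deg C


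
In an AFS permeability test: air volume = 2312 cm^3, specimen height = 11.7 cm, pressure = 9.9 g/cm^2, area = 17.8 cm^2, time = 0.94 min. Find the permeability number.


Formula: Permeability Number P = (V * H) / (p * A * t)
Numerator: V * H = 2312 * 11.7 = 27050.4
Denominator: p * A * t = 9.9 * 17.8 * 0.94 = 165.6468
P = 27050.4 / 165.6468 = 163.3017

Final answer: 163.3017


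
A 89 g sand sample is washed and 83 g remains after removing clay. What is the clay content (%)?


Formula: Clay% = (W_total - W_washed) / W_total * 100
Clay mass = 89 - 83 = 6 g
Clay% = 6 / 89 * 100 = 6.7416%

Final answer: 6.7416%


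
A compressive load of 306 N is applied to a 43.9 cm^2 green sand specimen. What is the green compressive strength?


Formula: Compressive Strength = Force / Area
Strength = 306 N / 43.9 cm^2 = 6.9704 N/cm^2


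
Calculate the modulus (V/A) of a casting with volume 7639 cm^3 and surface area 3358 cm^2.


Formula: Casting Modulus M = V / A
M = 7639 cm^3 / 3358 cm^2 = 2.2749 cm

Final answer: 2.2749 cm


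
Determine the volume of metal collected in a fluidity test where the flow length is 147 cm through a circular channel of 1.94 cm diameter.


Formula: V = pi * (d/2)^2 * L  (cylinder volume)
Radius = 1.94/2 = 0.97 cm
V = pi * 0.97^2 * 147 = 434.5209 cm^3

Final answer: 434.5209 cm^3


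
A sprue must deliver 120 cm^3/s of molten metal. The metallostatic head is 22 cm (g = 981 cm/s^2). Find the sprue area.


Formula: v = sqrt(2*g*h), A = Q/v
Velocity: v = sqrt(2 * 981 * 22) = sqrt(43164) = 207.7595 cm/s
Sprue area: A = Q / v = 120 / 207.7595 = 0.5776 cm^2

Answer: 0.5776 cm^2


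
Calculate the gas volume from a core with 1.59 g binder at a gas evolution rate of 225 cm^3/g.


Formula: V_gas = W_binder * gas_evolution_rate
V = 1.59 g * 225 cm^3/g = 357.7500 cm^3


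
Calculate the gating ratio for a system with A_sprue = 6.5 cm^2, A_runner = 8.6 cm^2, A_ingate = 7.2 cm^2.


Sprue:Runner:Ingate = 1 : 8.6/6.5 : 7.2/6.5 = 1:1.32:1.11


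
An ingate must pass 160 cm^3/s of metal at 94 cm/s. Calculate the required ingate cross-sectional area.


Formula: A_ingate = Q / v  (continuity equation)
A = 160 cm^3/s / 94 cm/s = 1.7021 cm^2

Answer: 1.7021 cm^2


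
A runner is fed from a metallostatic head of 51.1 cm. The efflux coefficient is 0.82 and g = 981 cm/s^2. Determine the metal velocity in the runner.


Formula: v = Cd * sqrt(2 * g * h)  (Torricelli with discharge coefficient)
2*g*h = 2 * 981 * 51.1 = 100258.2 cm^2/s^2
sqrt(100258.2) = 316.63575 cm/s
v = 0.82 * 316.63575 = 259.6413 cm/s


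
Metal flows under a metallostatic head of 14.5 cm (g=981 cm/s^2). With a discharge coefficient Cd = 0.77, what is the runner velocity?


Formula: v = Cd * sqrt(2 * g * h)  (Torricelli with discharge coefficient)
2*g*h = 2 * 981 * 14.5 = 28449.0 cm^2/s^2
sqrt(28449.0) = 168.66831 cm/s
v = 0.77 * 168.66831 = 129.8746 cm/s

129.8746 cm/s


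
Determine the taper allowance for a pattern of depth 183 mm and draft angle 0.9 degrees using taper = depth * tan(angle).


Formula: taper = depth * tan(draft_angle)
tan(0.9 deg) = 0.0157093
taper = 183 mm * 0.0157093 = 2.8748 mm

Answer: 2.8748 mm


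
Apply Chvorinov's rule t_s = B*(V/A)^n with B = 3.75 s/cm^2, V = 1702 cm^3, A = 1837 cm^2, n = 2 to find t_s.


Formula: t_s = B * (V/A)^n  (Chvorinov's rule, n=2)
Modulus M = V/A = 1702/1837 = 0.926511 cm
M^2 = 0.926511^2 = 0.858423 cm^2
t_s = 3.75 * 0.858423 = 3.2191 s

Answer: 3.2191 s


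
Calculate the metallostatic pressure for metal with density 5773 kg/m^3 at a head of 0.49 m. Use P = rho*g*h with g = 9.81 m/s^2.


Formula: P = rho * g * h
rho * g = 5773 * 9.81 = 56633.13 N/m^3
P = 56633.13 * 0.49 = 27750.2337 Pa

Final answer: 27750.2337 Pa


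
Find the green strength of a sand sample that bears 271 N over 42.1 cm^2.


Formula: Compressive Strength = Force / Area
Strength = 271 N / 42.1 cm^2 = 6.4371 N/cm^2

Answer: 6.4371 N/cm^2


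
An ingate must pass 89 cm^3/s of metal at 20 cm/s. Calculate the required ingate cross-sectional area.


Formula: A_ingate = Q / v  (continuity equation)
A = 89 cm^3/s / 20 cm/s = 4.4500 cm^2


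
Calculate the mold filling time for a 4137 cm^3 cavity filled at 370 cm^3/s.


Formula: t_fill = V_mold / Q_flow
t = 4137 cm^3 / 370 cm^3/s = 11.1811 s


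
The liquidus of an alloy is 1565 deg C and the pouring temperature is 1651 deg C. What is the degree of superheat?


Formula: Superheat = T_pour - T_melt
Superheat = 1651 - 1565 = 86 deg C

86 deg C


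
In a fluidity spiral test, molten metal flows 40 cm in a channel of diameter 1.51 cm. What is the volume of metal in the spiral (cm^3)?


Formula: V = pi * (d/2)^2 * L  (cylinder volume)
Radius = 1.51/2 = 0.755 cm
V = pi * 0.755^2 * 40 = 71.6315 cm^3


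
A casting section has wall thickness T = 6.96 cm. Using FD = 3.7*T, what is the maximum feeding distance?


Formula: FD = 3.7 * T  (riser feeding-distance rule)
FD = 3.7 * 6.96 cm = 25.7520 cm


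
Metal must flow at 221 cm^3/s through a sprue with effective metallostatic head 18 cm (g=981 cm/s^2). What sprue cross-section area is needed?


Formula: v = sqrt(2*g*h), A = Q/v
Velocity: v = sqrt(2 * 981 * 18) = sqrt(35316) = 187.9255 cm/s
Sprue area: A = Q / v = 221 / 187.9255 = 1.1760 cm^2

Final answer: 1.1760 cm^2


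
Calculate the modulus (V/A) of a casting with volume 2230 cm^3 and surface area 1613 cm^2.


Formula: Casting Modulus M = V / A
M = 2230 cm^3 / 1613 cm^2 = 1.3825 cm


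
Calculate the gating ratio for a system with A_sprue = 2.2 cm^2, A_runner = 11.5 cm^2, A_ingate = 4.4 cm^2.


Sprue:Runner:Ingate = 1 : 11.5/2.2 : 4.4/2.2 = 1:5.23:2.00


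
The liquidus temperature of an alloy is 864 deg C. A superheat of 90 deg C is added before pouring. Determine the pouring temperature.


Formula: T_pour = T_melt + Superheat
T_pour = 864 + 90 = 954 deg C

Final answer: 954 deg C


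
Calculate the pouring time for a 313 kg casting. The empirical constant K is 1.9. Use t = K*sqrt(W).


Formula: t = K * sqrt(W)
sqrt(W) = sqrt(313) = 17.69181
t = 1.9 * 17.69181 = 33.6144 s

Answer: 33.6144 s


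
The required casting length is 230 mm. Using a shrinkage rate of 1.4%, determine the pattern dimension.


Formula: L_pattern = L_casting * (1 + shrinkage_rate/100)
Shrinkage factor = 1 + 1.4/100 = 1.014
L_pattern = 230 mm * 1.014 = 233.2200 mm

Answer: 233.2200 mm


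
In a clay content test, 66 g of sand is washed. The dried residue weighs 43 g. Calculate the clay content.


Formula: Clay% = (W_total - W_washed) / W_total * 100
Clay mass = 66 - 43 = 23 g
Clay% = 23 / 66 * 100 = 34.8485%

Final answer: 34.8485%


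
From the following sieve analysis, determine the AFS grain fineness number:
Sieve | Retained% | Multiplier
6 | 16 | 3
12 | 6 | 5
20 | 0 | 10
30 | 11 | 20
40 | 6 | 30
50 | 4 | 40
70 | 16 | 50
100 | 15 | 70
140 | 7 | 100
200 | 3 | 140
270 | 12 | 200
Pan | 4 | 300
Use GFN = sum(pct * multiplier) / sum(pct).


Formula: GFN = sum(pct * multiplier) / sum(pct)
sum(pct * multiplier) = 7208
sum(pct) = 100
GFN = 7208 / 100 = 72.08

72.08


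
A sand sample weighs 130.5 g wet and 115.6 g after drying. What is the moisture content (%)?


Formula: MC = (W_wet - W_dry) / W_wet * 100
Water mass = 130.5 - 115.6 = 14.9 g
MC = 14.9 / 130.5 * 100 = 11.4176%

11.4176%


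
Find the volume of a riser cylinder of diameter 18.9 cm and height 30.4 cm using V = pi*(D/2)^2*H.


Formula: V = pi * (D/2)^2 * H  (cylinder volume)
Radius = D/2 = 18.9/2 = 9.45 cm
V = pi * 9.45^2 * 30.4 = 8528.7832 cm^3

8528.7832 cm^3


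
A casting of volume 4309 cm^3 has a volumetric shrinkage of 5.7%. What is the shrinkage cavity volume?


Formula: V_shrink = V_casting * shrinkage_pct / 100
V_shrink = 4309 cm^3 * 5.7 / 100 = 245.6130 cm^3


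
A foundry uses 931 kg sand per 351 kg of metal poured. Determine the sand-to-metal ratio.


Formula: Sand-to-Metal Ratio = W_sand / W_metal
Ratio = 931 kg / 351 kg = 2.6524


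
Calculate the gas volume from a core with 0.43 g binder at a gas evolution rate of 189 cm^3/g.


Formula: V_gas = W_binder * gas_evolution_rate
V = 0.43 g * 189 cm^3/g = 81.2700 cm^3


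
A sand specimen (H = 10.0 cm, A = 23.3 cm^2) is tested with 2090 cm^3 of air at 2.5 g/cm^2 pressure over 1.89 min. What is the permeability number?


Formula: Permeability Number P = (V * H) / (p * A * t)
Numerator: V * H = 2090 * 10.0 = 20900.0
Denominator: p * A * t = 2.5 * 23.3 * 1.89 = 110.0925
P = 20900.0 / 110.0925 = 189.8404

Answer: 189.8404


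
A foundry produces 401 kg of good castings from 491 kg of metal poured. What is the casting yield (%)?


Formula: Casting Yield = (W_good / W_total) * 100
Yield = (401 kg / 491 kg) * 100 = 81.6701%

81.6701%
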